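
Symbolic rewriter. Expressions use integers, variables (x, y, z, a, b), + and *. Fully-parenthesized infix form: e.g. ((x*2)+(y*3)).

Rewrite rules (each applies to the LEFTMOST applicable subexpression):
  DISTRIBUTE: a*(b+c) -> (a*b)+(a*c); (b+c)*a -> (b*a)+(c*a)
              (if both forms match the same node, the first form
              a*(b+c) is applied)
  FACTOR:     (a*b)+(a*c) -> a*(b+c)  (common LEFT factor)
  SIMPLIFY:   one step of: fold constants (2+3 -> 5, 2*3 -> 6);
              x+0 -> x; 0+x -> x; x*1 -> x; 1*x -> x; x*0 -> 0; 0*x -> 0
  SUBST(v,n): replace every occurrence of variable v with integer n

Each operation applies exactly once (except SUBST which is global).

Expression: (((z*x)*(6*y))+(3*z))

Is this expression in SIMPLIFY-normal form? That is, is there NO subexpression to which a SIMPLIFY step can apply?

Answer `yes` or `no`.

Answer: yes

Derivation:
Expression: (((z*x)*(6*y))+(3*z))
Scanning for simplifiable subexpressions (pre-order)...
  at root: (((z*x)*(6*y))+(3*z)) (not simplifiable)
  at L: ((z*x)*(6*y)) (not simplifiable)
  at LL: (z*x) (not simplifiable)
  at LR: (6*y) (not simplifiable)
  at R: (3*z) (not simplifiable)
Result: no simplifiable subexpression found -> normal form.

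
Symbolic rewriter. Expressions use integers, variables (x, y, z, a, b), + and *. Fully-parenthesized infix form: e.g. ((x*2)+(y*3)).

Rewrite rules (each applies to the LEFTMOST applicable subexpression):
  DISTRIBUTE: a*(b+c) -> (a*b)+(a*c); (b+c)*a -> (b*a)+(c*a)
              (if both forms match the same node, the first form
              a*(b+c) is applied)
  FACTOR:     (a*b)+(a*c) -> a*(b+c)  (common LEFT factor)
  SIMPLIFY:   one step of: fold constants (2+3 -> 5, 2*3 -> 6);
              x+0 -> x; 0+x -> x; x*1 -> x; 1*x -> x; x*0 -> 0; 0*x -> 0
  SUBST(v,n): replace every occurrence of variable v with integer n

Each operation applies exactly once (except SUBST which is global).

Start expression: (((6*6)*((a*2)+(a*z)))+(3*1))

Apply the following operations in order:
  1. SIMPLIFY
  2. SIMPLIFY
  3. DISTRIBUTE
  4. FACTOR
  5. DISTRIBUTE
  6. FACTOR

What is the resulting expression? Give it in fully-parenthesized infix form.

Answer: ((36*((a*2)+(a*z)))+3)

Derivation:
Start: (((6*6)*((a*2)+(a*z)))+(3*1))
Apply SIMPLIFY at LL (target: (6*6)): (((6*6)*((a*2)+(a*z)))+(3*1)) -> ((36*((a*2)+(a*z)))+(3*1))
Apply SIMPLIFY at R (target: (3*1)): ((36*((a*2)+(a*z)))+(3*1)) -> ((36*((a*2)+(a*z)))+3)
Apply DISTRIBUTE at L (target: (36*((a*2)+(a*z)))): ((36*((a*2)+(a*z)))+3) -> (((36*(a*2))+(36*(a*z)))+3)
Apply FACTOR at L (target: ((36*(a*2))+(36*(a*z)))): (((36*(a*2))+(36*(a*z)))+3) -> ((36*((a*2)+(a*z)))+3)
Apply DISTRIBUTE at L (target: (36*((a*2)+(a*z)))): ((36*((a*2)+(a*z)))+3) -> (((36*(a*2))+(36*(a*z)))+3)
Apply FACTOR at L (target: ((36*(a*2))+(36*(a*z)))): (((36*(a*2))+(36*(a*z)))+3) -> ((36*((a*2)+(a*z)))+3)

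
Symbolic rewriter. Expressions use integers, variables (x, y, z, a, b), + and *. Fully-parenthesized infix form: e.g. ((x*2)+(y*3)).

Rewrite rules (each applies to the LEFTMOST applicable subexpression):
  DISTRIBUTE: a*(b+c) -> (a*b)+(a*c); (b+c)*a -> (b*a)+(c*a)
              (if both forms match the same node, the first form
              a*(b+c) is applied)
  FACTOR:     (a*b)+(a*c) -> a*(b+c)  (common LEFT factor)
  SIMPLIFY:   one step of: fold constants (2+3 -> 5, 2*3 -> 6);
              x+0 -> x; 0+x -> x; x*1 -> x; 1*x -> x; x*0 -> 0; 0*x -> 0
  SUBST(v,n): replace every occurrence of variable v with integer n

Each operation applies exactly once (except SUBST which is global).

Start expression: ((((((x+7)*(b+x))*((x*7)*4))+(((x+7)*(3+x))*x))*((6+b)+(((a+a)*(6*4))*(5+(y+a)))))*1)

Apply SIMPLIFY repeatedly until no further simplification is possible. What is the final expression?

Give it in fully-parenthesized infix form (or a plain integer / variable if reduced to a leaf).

Answer: (((((x+7)*(b+x))*((x*7)*4))+(((x+7)*(3+x))*x))*((6+b)+(((a+a)*24)*(5+(y+a)))))

Derivation:
Start: ((((((x+7)*(b+x))*((x*7)*4))+(((x+7)*(3+x))*x))*((6+b)+(((a+a)*(6*4))*(5+(y+a)))))*1)
Step 1: at root: ((((((x+7)*(b+x))*((x*7)*4))+(((x+7)*(3+x))*x))*((6+b)+(((a+a)*(6*4))*(5+(y+a)))))*1) -> (((((x+7)*(b+x))*((x*7)*4))+(((x+7)*(3+x))*x))*((6+b)+(((a+a)*(6*4))*(5+(y+a))))); overall: ((((((x+7)*(b+x))*((x*7)*4))+(((x+7)*(3+x))*x))*((6+b)+(((a+a)*(6*4))*(5+(y+a)))))*1) -> (((((x+7)*(b+x))*((x*7)*4))+(((x+7)*(3+x))*x))*((6+b)+(((a+a)*(6*4))*(5+(y+a)))))
Step 2: at RRLR: (6*4) -> 24; overall: (((((x+7)*(b+x))*((x*7)*4))+(((x+7)*(3+x))*x))*((6+b)+(((a+a)*(6*4))*(5+(y+a))))) -> (((((x+7)*(b+x))*((x*7)*4))+(((x+7)*(3+x))*x))*((6+b)+(((a+a)*24)*(5+(y+a)))))
Fixed point: (((((x+7)*(b+x))*((x*7)*4))+(((x+7)*(3+x))*x))*((6+b)+(((a+a)*24)*(5+(y+a)))))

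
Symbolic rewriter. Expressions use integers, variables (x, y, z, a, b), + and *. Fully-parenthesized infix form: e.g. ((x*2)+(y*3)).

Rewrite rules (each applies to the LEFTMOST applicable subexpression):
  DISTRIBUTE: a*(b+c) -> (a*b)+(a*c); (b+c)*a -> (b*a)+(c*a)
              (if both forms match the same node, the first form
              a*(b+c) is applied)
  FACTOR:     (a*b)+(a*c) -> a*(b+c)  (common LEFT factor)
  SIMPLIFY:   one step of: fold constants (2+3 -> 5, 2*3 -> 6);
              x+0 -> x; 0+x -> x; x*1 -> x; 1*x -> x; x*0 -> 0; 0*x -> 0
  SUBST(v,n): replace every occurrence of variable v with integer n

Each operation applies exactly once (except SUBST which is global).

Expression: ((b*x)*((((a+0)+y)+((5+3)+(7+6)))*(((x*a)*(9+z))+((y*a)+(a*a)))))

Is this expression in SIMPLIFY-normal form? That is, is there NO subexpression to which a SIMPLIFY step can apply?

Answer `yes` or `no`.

Answer: no

Derivation:
Expression: ((b*x)*((((a+0)+y)+((5+3)+(7+6)))*(((x*a)*(9+z))+((y*a)+(a*a)))))
Scanning for simplifiable subexpressions (pre-order)...
  at root: ((b*x)*((((a+0)+y)+((5+3)+(7+6)))*(((x*a)*(9+z))+((y*a)+(a*a))))) (not simplifiable)
  at L: (b*x) (not simplifiable)
  at R: ((((a+0)+y)+((5+3)+(7+6)))*(((x*a)*(9+z))+((y*a)+(a*a)))) (not simplifiable)
  at RL: (((a+0)+y)+((5+3)+(7+6))) (not simplifiable)
  at RLL: ((a+0)+y) (not simplifiable)
  at RLLL: (a+0) (SIMPLIFIABLE)
  at RLR: ((5+3)+(7+6)) (not simplifiable)
  at RLRL: (5+3) (SIMPLIFIABLE)
  at RLRR: (7+6) (SIMPLIFIABLE)
  at RR: (((x*a)*(9+z))+((y*a)+(a*a))) (not simplifiable)
  at RRL: ((x*a)*(9+z)) (not simplifiable)
  at RRLL: (x*a) (not simplifiable)
  at RRLR: (9+z) (not simplifiable)
  at RRR: ((y*a)+(a*a)) (not simplifiable)
  at RRRL: (y*a) (not simplifiable)
  at RRRR: (a*a) (not simplifiable)
Found simplifiable subexpr at path RLLL: (a+0)
One SIMPLIFY step would give: ((b*x)*(((a+y)+((5+3)+(7+6)))*(((x*a)*(9+z))+((y*a)+(a*a)))))
-> NOT in normal form.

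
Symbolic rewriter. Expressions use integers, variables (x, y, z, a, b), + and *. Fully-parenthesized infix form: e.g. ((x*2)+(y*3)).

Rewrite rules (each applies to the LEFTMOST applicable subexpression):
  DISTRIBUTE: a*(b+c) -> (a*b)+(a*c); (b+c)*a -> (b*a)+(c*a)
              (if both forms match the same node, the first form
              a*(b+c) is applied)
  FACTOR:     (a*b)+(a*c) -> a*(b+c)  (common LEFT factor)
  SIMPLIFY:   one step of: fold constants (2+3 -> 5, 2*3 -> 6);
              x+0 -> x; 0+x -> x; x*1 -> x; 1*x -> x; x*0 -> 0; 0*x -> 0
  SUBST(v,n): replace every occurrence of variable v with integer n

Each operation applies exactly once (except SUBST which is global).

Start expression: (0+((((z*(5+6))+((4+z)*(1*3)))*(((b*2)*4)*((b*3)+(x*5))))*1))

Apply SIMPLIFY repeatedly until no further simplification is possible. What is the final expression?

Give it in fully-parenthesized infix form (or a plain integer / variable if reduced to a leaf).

Start: (0+((((z*(5+6))+((4+z)*(1*3)))*(((b*2)*4)*((b*3)+(x*5))))*1))
Step 1: at root: (0+((((z*(5+6))+((4+z)*(1*3)))*(((b*2)*4)*((b*3)+(x*5))))*1)) -> ((((z*(5+6))+((4+z)*(1*3)))*(((b*2)*4)*((b*3)+(x*5))))*1); overall: (0+((((z*(5+6))+((4+z)*(1*3)))*(((b*2)*4)*((b*3)+(x*5))))*1)) -> ((((z*(5+6))+((4+z)*(1*3)))*(((b*2)*4)*((b*3)+(x*5))))*1)
Step 2: at root: ((((z*(5+6))+((4+z)*(1*3)))*(((b*2)*4)*((b*3)+(x*5))))*1) -> (((z*(5+6))+((4+z)*(1*3)))*(((b*2)*4)*((b*3)+(x*5)))); overall: ((((z*(5+6))+((4+z)*(1*3)))*(((b*2)*4)*((b*3)+(x*5))))*1) -> (((z*(5+6))+((4+z)*(1*3)))*(((b*2)*4)*((b*3)+(x*5))))
Step 3: at LLR: (5+6) -> 11; overall: (((z*(5+6))+((4+z)*(1*3)))*(((b*2)*4)*((b*3)+(x*5)))) -> (((z*11)+((4+z)*(1*3)))*(((b*2)*4)*((b*3)+(x*5))))
Step 4: at LRR: (1*3) -> 3; overall: (((z*11)+((4+z)*(1*3)))*(((b*2)*4)*((b*3)+(x*5)))) -> (((z*11)+((4+z)*3))*(((b*2)*4)*((b*3)+(x*5))))
Fixed point: (((z*11)+((4+z)*3))*(((b*2)*4)*((b*3)+(x*5))))

Answer: (((z*11)+((4+z)*3))*(((b*2)*4)*((b*3)+(x*5))))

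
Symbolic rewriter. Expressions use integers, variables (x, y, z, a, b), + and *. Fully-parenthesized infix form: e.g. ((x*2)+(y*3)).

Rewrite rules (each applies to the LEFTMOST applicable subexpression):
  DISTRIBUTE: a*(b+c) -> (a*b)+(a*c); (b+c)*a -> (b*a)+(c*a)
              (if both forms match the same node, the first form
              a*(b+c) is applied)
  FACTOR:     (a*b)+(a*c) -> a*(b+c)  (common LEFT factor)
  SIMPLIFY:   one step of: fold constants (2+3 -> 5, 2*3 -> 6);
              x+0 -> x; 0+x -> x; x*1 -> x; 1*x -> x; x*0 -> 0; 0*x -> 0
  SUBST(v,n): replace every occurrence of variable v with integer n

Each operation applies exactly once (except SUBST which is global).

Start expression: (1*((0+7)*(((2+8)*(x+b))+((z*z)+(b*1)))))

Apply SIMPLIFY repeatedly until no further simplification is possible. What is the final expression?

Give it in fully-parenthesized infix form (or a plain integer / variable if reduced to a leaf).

Start: (1*((0+7)*(((2+8)*(x+b))+((z*z)+(b*1)))))
Step 1: at root: (1*((0+7)*(((2+8)*(x+b))+((z*z)+(b*1))))) -> ((0+7)*(((2+8)*(x+b))+((z*z)+(b*1)))); overall: (1*((0+7)*(((2+8)*(x+b))+((z*z)+(b*1))))) -> ((0+7)*(((2+8)*(x+b))+((z*z)+(b*1))))
Step 2: at L: (0+7) -> 7; overall: ((0+7)*(((2+8)*(x+b))+((z*z)+(b*1)))) -> (7*(((2+8)*(x+b))+((z*z)+(b*1))))
Step 3: at RLL: (2+8) -> 10; overall: (7*(((2+8)*(x+b))+((z*z)+(b*1)))) -> (7*((10*(x+b))+((z*z)+(b*1))))
Step 4: at RRR: (b*1) -> b; overall: (7*((10*(x+b))+((z*z)+(b*1)))) -> (7*((10*(x+b))+((z*z)+b)))
Fixed point: (7*((10*(x+b))+((z*z)+b)))

Answer: (7*((10*(x+b))+((z*z)+b)))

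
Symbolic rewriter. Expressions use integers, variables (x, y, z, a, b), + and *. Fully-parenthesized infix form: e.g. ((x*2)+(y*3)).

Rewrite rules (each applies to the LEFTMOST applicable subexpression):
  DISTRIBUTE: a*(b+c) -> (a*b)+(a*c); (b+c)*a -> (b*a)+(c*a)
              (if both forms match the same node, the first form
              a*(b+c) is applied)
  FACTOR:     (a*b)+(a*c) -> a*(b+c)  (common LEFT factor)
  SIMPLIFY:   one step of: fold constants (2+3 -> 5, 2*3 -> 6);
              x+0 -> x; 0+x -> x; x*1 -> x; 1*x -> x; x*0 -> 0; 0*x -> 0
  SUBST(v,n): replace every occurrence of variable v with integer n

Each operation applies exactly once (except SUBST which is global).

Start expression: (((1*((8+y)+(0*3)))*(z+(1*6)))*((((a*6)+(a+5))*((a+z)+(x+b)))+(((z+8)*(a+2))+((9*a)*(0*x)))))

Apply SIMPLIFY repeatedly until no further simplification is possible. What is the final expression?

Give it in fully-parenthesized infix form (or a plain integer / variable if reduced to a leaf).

Start: (((1*((8+y)+(0*3)))*(z+(1*6)))*((((a*6)+(a+5))*((a+z)+(x+b)))+(((z+8)*(a+2))+((9*a)*(0*x)))))
Step 1: at LL: (1*((8+y)+(0*3))) -> ((8+y)+(0*3)); overall: (((1*((8+y)+(0*3)))*(z+(1*6)))*((((a*6)+(a+5))*((a+z)+(x+b)))+(((z+8)*(a+2))+((9*a)*(0*x))))) -> ((((8+y)+(0*3))*(z+(1*6)))*((((a*6)+(a+5))*((a+z)+(x+b)))+(((z+8)*(a+2))+((9*a)*(0*x)))))
Step 2: at LLR: (0*3) -> 0; overall: ((((8+y)+(0*3))*(z+(1*6)))*((((a*6)+(a+5))*((a+z)+(x+b)))+(((z+8)*(a+2))+((9*a)*(0*x))))) -> ((((8+y)+0)*(z+(1*6)))*((((a*6)+(a+5))*((a+z)+(x+b)))+(((z+8)*(a+2))+((9*a)*(0*x)))))
Step 3: at LL: ((8+y)+0) -> (8+y); overall: ((((8+y)+0)*(z+(1*6)))*((((a*6)+(a+5))*((a+z)+(x+b)))+(((z+8)*(a+2))+((9*a)*(0*x))))) -> (((8+y)*(z+(1*6)))*((((a*6)+(a+5))*((a+z)+(x+b)))+(((z+8)*(a+2))+((9*a)*(0*x)))))
Step 4: at LRR: (1*6) -> 6; overall: (((8+y)*(z+(1*6)))*((((a*6)+(a+5))*((a+z)+(x+b)))+(((z+8)*(a+2))+((9*a)*(0*x))))) -> (((8+y)*(z+6))*((((a*6)+(a+5))*((a+z)+(x+b)))+(((z+8)*(a+2))+((9*a)*(0*x)))))
Step 5: at RRRR: (0*x) -> 0; overall: (((8+y)*(z+6))*((((a*6)+(a+5))*((a+z)+(x+b)))+(((z+8)*(a+2))+((9*a)*(0*x))))) -> (((8+y)*(z+6))*((((a*6)+(a+5))*((a+z)+(x+b)))+(((z+8)*(a+2))+((9*a)*0))))
Step 6: at RRR: ((9*a)*0) -> 0; overall: (((8+y)*(z+6))*((((a*6)+(a+5))*((a+z)+(x+b)))+(((z+8)*(a+2))+((9*a)*0)))) -> (((8+y)*(z+6))*((((a*6)+(a+5))*((a+z)+(x+b)))+(((z+8)*(a+2))+0)))
Step 7: at RR: (((z+8)*(a+2))+0) -> ((z+8)*(a+2)); overall: (((8+y)*(z+6))*((((a*6)+(a+5))*((a+z)+(x+b)))+(((z+8)*(a+2))+0))) -> (((8+y)*(z+6))*((((a*6)+(a+5))*((a+z)+(x+b)))+((z+8)*(a+2))))
Fixed point: (((8+y)*(z+6))*((((a*6)+(a+5))*((a+z)+(x+b)))+((z+8)*(a+2))))

Answer: (((8+y)*(z+6))*((((a*6)+(a+5))*((a+z)+(x+b)))+((z+8)*(a+2))))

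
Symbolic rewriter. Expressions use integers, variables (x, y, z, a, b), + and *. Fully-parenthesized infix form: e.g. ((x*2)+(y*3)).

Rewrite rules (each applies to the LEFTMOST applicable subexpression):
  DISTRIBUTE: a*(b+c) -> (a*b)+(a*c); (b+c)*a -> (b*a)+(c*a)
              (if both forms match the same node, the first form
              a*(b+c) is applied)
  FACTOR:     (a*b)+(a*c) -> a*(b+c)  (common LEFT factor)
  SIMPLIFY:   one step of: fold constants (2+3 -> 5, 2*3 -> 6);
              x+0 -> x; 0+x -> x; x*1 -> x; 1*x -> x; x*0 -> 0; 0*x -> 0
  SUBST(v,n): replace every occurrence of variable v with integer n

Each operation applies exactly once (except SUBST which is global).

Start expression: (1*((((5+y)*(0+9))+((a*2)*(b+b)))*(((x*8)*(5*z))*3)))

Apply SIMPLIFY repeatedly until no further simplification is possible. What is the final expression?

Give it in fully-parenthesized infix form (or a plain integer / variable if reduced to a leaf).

Answer: ((((5+y)*9)+((a*2)*(b+b)))*(((x*8)*(5*z))*3))

Derivation:
Start: (1*((((5+y)*(0+9))+((a*2)*(b+b)))*(((x*8)*(5*z))*3)))
Step 1: at root: (1*((((5+y)*(0+9))+((a*2)*(b+b)))*(((x*8)*(5*z))*3))) -> ((((5+y)*(0+9))+((a*2)*(b+b)))*(((x*8)*(5*z))*3)); overall: (1*((((5+y)*(0+9))+((a*2)*(b+b)))*(((x*8)*(5*z))*3))) -> ((((5+y)*(0+9))+((a*2)*(b+b)))*(((x*8)*(5*z))*3))
Step 2: at LLR: (0+9) -> 9; overall: ((((5+y)*(0+9))+((a*2)*(b+b)))*(((x*8)*(5*z))*3)) -> ((((5+y)*9)+((a*2)*(b+b)))*(((x*8)*(5*z))*3))
Fixed point: ((((5+y)*9)+((a*2)*(b+b)))*(((x*8)*(5*z))*3))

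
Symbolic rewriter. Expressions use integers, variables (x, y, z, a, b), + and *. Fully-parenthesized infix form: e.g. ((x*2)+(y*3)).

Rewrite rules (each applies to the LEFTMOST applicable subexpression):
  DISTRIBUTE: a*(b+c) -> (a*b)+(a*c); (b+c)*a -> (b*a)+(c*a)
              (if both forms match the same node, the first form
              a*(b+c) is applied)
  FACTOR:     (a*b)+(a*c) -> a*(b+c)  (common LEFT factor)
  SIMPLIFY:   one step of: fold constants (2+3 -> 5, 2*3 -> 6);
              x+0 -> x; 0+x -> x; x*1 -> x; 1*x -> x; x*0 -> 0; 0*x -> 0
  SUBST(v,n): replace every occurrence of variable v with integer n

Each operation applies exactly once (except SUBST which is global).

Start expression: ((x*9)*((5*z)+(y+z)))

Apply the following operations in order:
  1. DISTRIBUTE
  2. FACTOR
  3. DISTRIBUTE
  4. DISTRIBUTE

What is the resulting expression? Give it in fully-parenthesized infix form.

Answer: (((x*9)*(5*z))+(((x*9)*y)+((x*9)*z)))

Derivation:
Start: ((x*9)*((5*z)+(y+z)))
Apply DISTRIBUTE at root (target: ((x*9)*((5*z)+(y+z)))): ((x*9)*((5*z)+(y+z))) -> (((x*9)*(5*z))+((x*9)*(y+z)))
Apply FACTOR at root (target: (((x*9)*(5*z))+((x*9)*(y+z)))): (((x*9)*(5*z))+((x*9)*(y+z))) -> ((x*9)*((5*z)+(y+z)))
Apply DISTRIBUTE at root (target: ((x*9)*((5*z)+(y+z)))): ((x*9)*((5*z)+(y+z))) -> (((x*9)*(5*z))+((x*9)*(y+z)))
Apply DISTRIBUTE at R (target: ((x*9)*(y+z))): (((x*9)*(5*z))+((x*9)*(y+z))) -> (((x*9)*(5*z))+(((x*9)*y)+((x*9)*z)))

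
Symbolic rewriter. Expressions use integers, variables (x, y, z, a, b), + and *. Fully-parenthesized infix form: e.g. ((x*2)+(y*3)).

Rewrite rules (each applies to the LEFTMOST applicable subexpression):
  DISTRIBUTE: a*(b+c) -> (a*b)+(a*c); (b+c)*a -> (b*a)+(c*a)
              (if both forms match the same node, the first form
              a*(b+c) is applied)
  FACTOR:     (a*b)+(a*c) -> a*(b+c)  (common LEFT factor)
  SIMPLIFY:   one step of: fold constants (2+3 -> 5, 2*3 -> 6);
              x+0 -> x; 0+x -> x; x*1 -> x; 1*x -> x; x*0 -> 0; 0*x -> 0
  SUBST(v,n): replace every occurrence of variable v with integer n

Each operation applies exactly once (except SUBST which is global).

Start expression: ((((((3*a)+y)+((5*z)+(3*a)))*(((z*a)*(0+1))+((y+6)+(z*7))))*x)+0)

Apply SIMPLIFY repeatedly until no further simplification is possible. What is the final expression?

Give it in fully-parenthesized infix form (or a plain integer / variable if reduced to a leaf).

Start: ((((((3*a)+y)+((5*z)+(3*a)))*(((z*a)*(0+1))+((y+6)+(z*7))))*x)+0)
Step 1: at root: ((((((3*a)+y)+((5*z)+(3*a)))*(((z*a)*(0+1))+((y+6)+(z*7))))*x)+0) -> (((((3*a)+y)+((5*z)+(3*a)))*(((z*a)*(0+1))+((y+6)+(z*7))))*x); overall: ((((((3*a)+y)+((5*z)+(3*a)))*(((z*a)*(0+1))+((y+6)+(z*7))))*x)+0) -> (((((3*a)+y)+((5*z)+(3*a)))*(((z*a)*(0+1))+((y+6)+(z*7))))*x)
Step 2: at LRLR: (0+1) -> 1; overall: (((((3*a)+y)+((5*z)+(3*a)))*(((z*a)*(0+1))+((y+6)+(z*7))))*x) -> (((((3*a)+y)+((5*z)+(3*a)))*(((z*a)*1)+((y+6)+(z*7))))*x)
Step 3: at LRL: ((z*a)*1) -> (z*a); overall: (((((3*a)+y)+((5*z)+(3*a)))*(((z*a)*1)+((y+6)+(z*7))))*x) -> (((((3*a)+y)+((5*z)+(3*a)))*((z*a)+((y+6)+(z*7))))*x)
Fixed point: (((((3*a)+y)+((5*z)+(3*a)))*((z*a)+((y+6)+(z*7))))*x)

Answer: (((((3*a)+y)+((5*z)+(3*a)))*((z*a)+((y+6)+(z*7))))*x)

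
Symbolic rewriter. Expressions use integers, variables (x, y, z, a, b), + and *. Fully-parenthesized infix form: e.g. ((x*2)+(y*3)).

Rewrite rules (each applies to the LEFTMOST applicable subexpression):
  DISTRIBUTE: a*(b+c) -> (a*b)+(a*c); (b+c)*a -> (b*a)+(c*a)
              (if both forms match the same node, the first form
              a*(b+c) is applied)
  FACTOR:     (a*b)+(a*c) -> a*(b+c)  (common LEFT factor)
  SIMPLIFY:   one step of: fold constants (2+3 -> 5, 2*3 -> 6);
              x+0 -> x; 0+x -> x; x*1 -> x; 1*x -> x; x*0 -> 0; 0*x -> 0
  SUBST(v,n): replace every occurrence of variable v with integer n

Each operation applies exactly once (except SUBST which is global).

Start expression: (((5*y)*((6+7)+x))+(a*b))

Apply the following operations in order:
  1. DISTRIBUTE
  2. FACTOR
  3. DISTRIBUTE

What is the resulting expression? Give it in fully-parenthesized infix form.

Start: (((5*y)*((6+7)+x))+(a*b))
Apply DISTRIBUTE at L (target: ((5*y)*((6+7)+x))): (((5*y)*((6+7)+x))+(a*b)) -> ((((5*y)*(6+7))+((5*y)*x))+(a*b))
Apply FACTOR at L (target: (((5*y)*(6+7))+((5*y)*x))): ((((5*y)*(6+7))+((5*y)*x))+(a*b)) -> (((5*y)*((6+7)+x))+(a*b))
Apply DISTRIBUTE at L (target: ((5*y)*((6+7)+x))): (((5*y)*((6+7)+x))+(a*b)) -> ((((5*y)*(6+7))+((5*y)*x))+(a*b))

Answer: ((((5*y)*(6+7))+((5*y)*x))+(a*b))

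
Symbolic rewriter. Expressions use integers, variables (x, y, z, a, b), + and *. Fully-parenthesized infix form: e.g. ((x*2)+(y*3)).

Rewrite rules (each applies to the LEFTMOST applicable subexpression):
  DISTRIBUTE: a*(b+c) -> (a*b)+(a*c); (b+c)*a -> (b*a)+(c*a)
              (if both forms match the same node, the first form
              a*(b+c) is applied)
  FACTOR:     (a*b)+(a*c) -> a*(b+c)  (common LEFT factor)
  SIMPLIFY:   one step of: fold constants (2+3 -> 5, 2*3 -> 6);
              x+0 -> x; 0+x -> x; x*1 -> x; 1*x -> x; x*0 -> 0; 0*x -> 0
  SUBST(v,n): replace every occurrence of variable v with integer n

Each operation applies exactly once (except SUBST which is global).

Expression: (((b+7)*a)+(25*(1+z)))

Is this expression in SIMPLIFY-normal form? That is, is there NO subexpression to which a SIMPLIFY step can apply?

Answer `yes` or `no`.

Expression: (((b+7)*a)+(25*(1+z)))
Scanning for simplifiable subexpressions (pre-order)...
  at root: (((b+7)*a)+(25*(1+z))) (not simplifiable)
  at L: ((b+7)*a) (not simplifiable)
  at LL: (b+7) (not simplifiable)
  at R: (25*(1+z)) (not simplifiable)
  at RR: (1+z) (not simplifiable)
Result: no simplifiable subexpression found -> normal form.

Answer: yes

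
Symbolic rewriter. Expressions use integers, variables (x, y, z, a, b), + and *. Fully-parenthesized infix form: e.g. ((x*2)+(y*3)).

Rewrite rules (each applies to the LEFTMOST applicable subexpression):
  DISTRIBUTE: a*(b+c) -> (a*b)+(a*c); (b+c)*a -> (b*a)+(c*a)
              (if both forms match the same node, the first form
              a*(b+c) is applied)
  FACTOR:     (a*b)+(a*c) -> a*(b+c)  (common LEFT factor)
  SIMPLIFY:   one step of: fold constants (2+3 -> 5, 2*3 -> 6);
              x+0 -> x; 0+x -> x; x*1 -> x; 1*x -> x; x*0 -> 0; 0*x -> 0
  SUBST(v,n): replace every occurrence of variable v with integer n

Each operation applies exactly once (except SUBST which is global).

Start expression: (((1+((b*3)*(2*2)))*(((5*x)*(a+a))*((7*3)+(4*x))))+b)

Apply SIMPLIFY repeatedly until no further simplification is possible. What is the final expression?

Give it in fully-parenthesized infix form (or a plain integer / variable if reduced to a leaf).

Start: (((1+((b*3)*(2*2)))*(((5*x)*(a+a))*((7*3)+(4*x))))+b)
Step 1: at LLRR: (2*2) -> 4; overall: (((1+((b*3)*(2*2)))*(((5*x)*(a+a))*((7*3)+(4*x))))+b) -> (((1+((b*3)*4))*(((5*x)*(a+a))*((7*3)+(4*x))))+b)
Step 2: at LRRL: (7*3) -> 21; overall: (((1+((b*3)*4))*(((5*x)*(a+a))*((7*3)+(4*x))))+b) -> (((1+((b*3)*4))*(((5*x)*(a+a))*(21+(4*x))))+b)
Fixed point: (((1+((b*3)*4))*(((5*x)*(a+a))*(21+(4*x))))+b)

Answer: (((1+((b*3)*4))*(((5*x)*(a+a))*(21+(4*x))))+b)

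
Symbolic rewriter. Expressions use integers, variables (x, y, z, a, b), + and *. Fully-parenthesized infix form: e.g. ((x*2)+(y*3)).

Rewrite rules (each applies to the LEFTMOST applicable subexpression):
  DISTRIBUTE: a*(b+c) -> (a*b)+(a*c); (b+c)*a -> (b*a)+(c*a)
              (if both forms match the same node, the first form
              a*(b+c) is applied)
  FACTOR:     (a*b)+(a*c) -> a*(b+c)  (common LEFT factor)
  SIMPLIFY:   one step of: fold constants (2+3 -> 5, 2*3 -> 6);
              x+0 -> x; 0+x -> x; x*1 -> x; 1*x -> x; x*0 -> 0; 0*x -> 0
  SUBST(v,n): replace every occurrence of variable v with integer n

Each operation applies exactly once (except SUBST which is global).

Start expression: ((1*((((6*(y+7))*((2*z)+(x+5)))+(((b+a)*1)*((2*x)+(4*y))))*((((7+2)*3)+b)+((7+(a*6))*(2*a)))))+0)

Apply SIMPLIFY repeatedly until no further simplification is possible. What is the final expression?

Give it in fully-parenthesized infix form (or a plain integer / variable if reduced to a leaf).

Start: ((1*((((6*(y+7))*((2*z)+(x+5)))+(((b+a)*1)*((2*x)+(4*y))))*((((7+2)*3)+b)+((7+(a*6))*(2*a)))))+0)
Step 1: at root: ((1*((((6*(y+7))*((2*z)+(x+5)))+(((b+a)*1)*((2*x)+(4*y))))*((((7+2)*3)+b)+((7+(a*6))*(2*a)))))+0) -> (1*((((6*(y+7))*((2*z)+(x+5)))+(((b+a)*1)*((2*x)+(4*y))))*((((7+2)*3)+b)+((7+(a*6))*(2*a))))); overall: ((1*((((6*(y+7))*((2*z)+(x+5)))+(((b+a)*1)*((2*x)+(4*y))))*((((7+2)*3)+b)+((7+(a*6))*(2*a)))))+0) -> (1*((((6*(y+7))*((2*z)+(x+5)))+(((b+a)*1)*((2*x)+(4*y))))*((((7+2)*3)+b)+((7+(a*6))*(2*a)))))
Step 2: at root: (1*((((6*(y+7))*((2*z)+(x+5)))+(((b+a)*1)*((2*x)+(4*y))))*((((7+2)*3)+b)+((7+(a*6))*(2*a))))) -> ((((6*(y+7))*((2*z)+(x+5)))+(((b+a)*1)*((2*x)+(4*y))))*((((7+2)*3)+b)+((7+(a*6))*(2*a)))); overall: (1*((((6*(y+7))*((2*z)+(x+5)))+(((b+a)*1)*((2*x)+(4*y))))*((((7+2)*3)+b)+((7+(a*6))*(2*a))))) -> ((((6*(y+7))*((2*z)+(x+5)))+(((b+a)*1)*((2*x)+(4*y))))*((((7+2)*3)+b)+((7+(a*6))*(2*a))))
Step 3: at LRL: ((b+a)*1) -> (b+a); overall: ((((6*(y+7))*((2*z)+(x+5)))+(((b+a)*1)*((2*x)+(4*y))))*((((7+2)*3)+b)+((7+(a*6))*(2*a)))) -> ((((6*(y+7))*((2*z)+(x+5)))+((b+a)*((2*x)+(4*y))))*((((7+2)*3)+b)+((7+(a*6))*(2*a))))
Step 4: at RLLL: (7+2) -> 9; overall: ((((6*(y+7))*((2*z)+(x+5)))+((b+a)*((2*x)+(4*y))))*((((7+2)*3)+b)+((7+(a*6))*(2*a)))) -> ((((6*(y+7))*((2*z)+(x+5)))+((b+a)*((2*x)+(4*y))))*(((9*3)+b)+((7+(a*6))*(2*a))))
Step 5: at RLL: (9*3) -> 27; overall: ((((6*(y+7))*((2*z)+(x+5)))+((b+a)*((2*x)+(4*y))))*(((9*3)+b)+((7+(a*6))*(2*a)))) -> ((((6*(y+7))*((2*z)+(x+5)))+((b+a)*((2*x)+(4*y))))*((27+b)+((7+(a*6))*(2*a))))
Fixed point: ((((6*(y+7))*((2*z)+(x+5)))+((b+a)*((2*x)+(4*y))))*((27+b)+((7+(a*6))*(2*a))))

Answer: ((((6*(y+7))*((2*z)+(x+5)))+((b+a)*((2*x)+(4*y))))*((27+b)+((7+(a*6))*(2*a))))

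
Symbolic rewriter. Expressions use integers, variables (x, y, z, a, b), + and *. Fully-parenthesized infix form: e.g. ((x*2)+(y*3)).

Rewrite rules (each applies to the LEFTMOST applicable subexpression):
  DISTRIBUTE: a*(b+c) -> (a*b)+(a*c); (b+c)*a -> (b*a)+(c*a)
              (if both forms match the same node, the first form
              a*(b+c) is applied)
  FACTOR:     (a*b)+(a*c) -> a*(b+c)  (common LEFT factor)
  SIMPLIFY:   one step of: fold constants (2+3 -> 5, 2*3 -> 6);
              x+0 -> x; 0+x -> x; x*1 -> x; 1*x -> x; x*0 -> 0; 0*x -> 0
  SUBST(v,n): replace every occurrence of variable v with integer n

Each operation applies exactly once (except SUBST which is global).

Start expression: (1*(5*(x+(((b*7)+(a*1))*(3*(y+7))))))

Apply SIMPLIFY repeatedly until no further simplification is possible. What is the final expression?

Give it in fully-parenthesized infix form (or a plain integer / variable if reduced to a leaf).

Answer: (5*(x+(((b*7)+a)*(3*(y+7)))))

Derivation:
Start: (1*(5*(x+(((b*7)+(a*1))*(3*(y+7))))))
Step 1: at root: (1*(5*(x+(((b*7)+(a*1))*(3*(y+7)))))) -> (5*(x+(((b*7)+(a*1))*(3*(y+7))))); overall: (1*(5*(x+(((b*7)+(a*1))*(3*(y+7)))))) -> (5*(x+(((b*7)+(a*1))*(3*(y+7)))))
Step 2: at RRLR: (a*1) -> a; overall: (5*(x+(((b*7)+(a*1))*(3*(y+7))))) -> (5*(x+(((b*7)+a)*(3*(y+7)))))
Fixed point: (5*(x+(((b*7)+a)*(3*(y+7)))))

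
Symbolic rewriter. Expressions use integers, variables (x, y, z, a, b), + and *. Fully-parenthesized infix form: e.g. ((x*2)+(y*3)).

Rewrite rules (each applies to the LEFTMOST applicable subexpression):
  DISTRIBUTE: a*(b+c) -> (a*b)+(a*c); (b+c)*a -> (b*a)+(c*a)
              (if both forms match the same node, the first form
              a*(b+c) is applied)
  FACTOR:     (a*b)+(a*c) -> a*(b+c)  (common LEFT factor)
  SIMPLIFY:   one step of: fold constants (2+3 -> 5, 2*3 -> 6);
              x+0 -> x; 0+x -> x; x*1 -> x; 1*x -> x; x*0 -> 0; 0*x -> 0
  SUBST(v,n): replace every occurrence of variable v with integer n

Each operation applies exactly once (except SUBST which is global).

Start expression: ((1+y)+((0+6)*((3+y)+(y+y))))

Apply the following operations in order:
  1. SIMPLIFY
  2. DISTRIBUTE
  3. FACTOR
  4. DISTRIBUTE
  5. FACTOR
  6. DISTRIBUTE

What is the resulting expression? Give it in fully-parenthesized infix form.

Answer: ((1+y)+((6*(3+y))+(6*(y+y))))

Derivation:
Start: ((1+y)+((0+6)*((3+y)+(y+y))))
Apply SIMPLIFY at RL (target: (0+6)): ((1+y)+((0+6)*((3+y)+(y+y)))) -> ((1+y)+(6*((3+y)+(y+y))))
Apply DISTRIBUTE at R (target: (6*((3+y)+(y+y)))): ((1+y)+(6*((3+y)+(y+y)))) -> ((1+y)+((6*(3+y))+(6*(y+y))))
Apply FACTOR at R (target: ((6*(3+y))+(6*(y+y)))): ((1+y)+((6*(3+y))+(6*(y+y)))) -> ((1+y)+(6*((3+y)+(y+y))))
Apply DISTRIBUTE at R (target: (6*((3+y)+(y+y)))): ((1+y)+(6*((3+y)+(y+y)))) -> ((1+y)+((6*(3+y))+(6*(y+y))))
Apply FACTOR at R (target: ((6*(3+y))+(6*(y+y)))): ((1+y)+((6*(3+y))+(6*(y+y)))) -> ((1+y)+(6*((3+y)+(y+y))))
Apply DISTRIBUTE at R (target: (6*((3+y)+(y+y)))): ((1+y)+(6*((3+y)+(y+y)))) -> ((1+y)+((6*(3+y))+(6*(y+y))))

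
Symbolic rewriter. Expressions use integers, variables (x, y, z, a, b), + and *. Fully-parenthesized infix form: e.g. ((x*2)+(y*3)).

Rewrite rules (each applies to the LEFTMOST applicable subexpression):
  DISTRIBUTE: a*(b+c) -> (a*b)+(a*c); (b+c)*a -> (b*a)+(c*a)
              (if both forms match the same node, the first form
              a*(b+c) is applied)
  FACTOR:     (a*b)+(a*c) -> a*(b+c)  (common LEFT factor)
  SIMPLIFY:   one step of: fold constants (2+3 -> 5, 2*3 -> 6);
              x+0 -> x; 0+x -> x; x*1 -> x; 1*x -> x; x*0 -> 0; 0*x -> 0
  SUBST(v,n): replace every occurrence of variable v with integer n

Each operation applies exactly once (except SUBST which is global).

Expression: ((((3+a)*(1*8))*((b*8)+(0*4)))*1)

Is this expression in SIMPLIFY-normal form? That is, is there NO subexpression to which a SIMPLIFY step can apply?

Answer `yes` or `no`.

Answer: no

Derivation:
Expression: ((((3+a)*(1*8))*((b*8)+(0*4)))*1)
Scanning for simplifiable subexpressions (pre-order)...
  at root: ((((3+a)*(1*8))*((b*8)+(0*4)))*1) (SIMPLIFIABLE)
  at L: (((3+a)*(1*8))*((b*8)+(0*4))) (not simplifiable)
  at LL: ((3+a)*(1*8)) (not simplifiable)
  at LLL: (3+a) (not simplifiable)
  at LLR: (1*8) (SIMPLIFIABLE)
  at LR: ((b*8)+(0*4)) (not simplifiable)
  at LRL: (b*8) (not simplifiable)
  at LRR: (0*4) (SIMPLIFIABLE)
Found simplifiable subexpr at path root: ((((3+a)*(1*8))*((b*8)+(0*4)))*1)
One SIMPLIFY step would give: (((3+a)*(1*8))*((b*8)+(0*4)))
-> NOT in normal form.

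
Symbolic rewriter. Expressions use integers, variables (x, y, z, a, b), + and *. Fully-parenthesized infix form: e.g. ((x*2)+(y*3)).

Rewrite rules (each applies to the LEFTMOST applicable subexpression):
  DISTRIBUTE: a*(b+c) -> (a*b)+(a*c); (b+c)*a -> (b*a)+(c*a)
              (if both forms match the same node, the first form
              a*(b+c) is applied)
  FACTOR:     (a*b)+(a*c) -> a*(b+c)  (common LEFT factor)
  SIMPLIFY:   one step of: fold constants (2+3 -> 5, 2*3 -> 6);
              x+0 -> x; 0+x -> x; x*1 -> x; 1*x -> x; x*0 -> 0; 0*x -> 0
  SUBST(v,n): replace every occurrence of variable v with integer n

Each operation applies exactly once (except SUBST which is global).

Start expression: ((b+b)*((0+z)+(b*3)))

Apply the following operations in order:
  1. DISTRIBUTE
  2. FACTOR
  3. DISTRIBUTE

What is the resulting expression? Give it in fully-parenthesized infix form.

Answer: (((b+b)*(0+z))+((b+b)*(b*3)))

Derivation:
Start: ((b+b)*((0+z)+(b*3)))
Apply DISTRIBUTE at root (target: ((b+b)*((0+z)+(b*3)))): ((b+b)*((0+z)+(b*3))) -> (((b+b)*(0+z))+((b+b)*(b*3)))
Apply FACTOR at root (target: (((b+b)*(0+z))+((b+b)*(b*3)))): (((b+b)*(0+z))+((b+b)*(b*3))) -> ((b+b)*((0+z)+(b*3)))
Apply DISTRIBUTE at root (target: ((b+b)*((0+z)+(b*3)))): ((b+b)*((0+z)+(b*3))) -> (((b+b)*(0+z))+((b+b)*(b*3)))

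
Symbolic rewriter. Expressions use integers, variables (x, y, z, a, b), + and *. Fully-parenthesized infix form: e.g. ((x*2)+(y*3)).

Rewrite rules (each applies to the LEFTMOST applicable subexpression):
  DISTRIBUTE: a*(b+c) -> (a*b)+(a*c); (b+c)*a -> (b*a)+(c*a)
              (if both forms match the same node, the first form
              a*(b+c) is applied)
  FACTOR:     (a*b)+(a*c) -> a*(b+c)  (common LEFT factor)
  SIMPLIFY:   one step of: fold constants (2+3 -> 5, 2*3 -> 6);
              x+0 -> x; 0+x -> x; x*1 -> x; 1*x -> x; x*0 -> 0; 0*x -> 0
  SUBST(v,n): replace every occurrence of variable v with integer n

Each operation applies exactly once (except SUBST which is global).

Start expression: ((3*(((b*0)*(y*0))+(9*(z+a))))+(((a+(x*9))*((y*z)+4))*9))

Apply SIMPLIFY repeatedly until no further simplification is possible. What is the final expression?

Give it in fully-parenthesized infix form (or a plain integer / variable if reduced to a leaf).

Answer: ((3*(9*(z+a)))+(((a+(x*9))*((y*z)+4))*9))

Derivation:
Start: ((3*(((b*0)*(y*0))+(9*(z+a))))+(((a+(x*9))*((y*z)+4))*9))
Step 1: at LRLL: (b*0) -> 0; overall: ((3*(((b*0)*(y*0))+(9*(z+a))))+(((a+(x*9))*((y*z)+4))*9)) -> ((3*((0*(y*0))+(9*(z+a))))+(((a+(x*9))*((y*z)+4))*9))
Step 2: at LRL: (0*(y*0)) -> 0; overall: ((3*((0*(y*0))+(9*(z+a))))+(((a+(x*9))*((y*z)+4))*9)) -> ((3*(0+(9*(z+a))))+(((a+(x*9))*((y*z)+4))*9))
Step 3: at LR: (0+(9*(z+a))) -> (9*(z+a)); overall: ((3*(0+(9*(z+a))))+(((a+(x*9))*((y*z)+4))*9)) -> ((3*(9*(z+a)))+(((a+(x*9))*((y*z)+4))*9))
Fixed point: ((3*(9*(z+a)))+(((a+(x*9))*((y*z)+4))*9))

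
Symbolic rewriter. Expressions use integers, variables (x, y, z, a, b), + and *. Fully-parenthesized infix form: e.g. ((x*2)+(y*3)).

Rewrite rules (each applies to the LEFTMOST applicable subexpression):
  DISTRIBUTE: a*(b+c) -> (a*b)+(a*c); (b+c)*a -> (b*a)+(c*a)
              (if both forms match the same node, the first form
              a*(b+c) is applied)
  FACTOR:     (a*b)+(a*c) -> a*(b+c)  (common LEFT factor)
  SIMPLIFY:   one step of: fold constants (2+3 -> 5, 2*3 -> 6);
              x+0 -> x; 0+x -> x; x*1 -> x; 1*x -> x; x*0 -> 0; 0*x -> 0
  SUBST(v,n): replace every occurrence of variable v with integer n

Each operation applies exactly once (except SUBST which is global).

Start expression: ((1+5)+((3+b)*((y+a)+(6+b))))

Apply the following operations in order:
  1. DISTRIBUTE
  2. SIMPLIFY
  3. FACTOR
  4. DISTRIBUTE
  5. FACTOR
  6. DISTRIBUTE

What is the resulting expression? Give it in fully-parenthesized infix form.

Answer: (6+(((3+b)*(y+a))+((3+b)*(6+b))))

Derivation:
Start: ((1+5)+((3+b)*((y+a)+(6+b))))
Apply DISTRIBUTE at R (target: ((3+b)*((y+a)+(6+b)))): ((1+5)+((3+b)*((y+a)+(6+b)))) -> ((1+5)+(((3+b)*(y+a))+((3+b)*(6+b))))
Apply SIMPLIFY at L (target: (1+5)): ((1+5)+(((3+b)*(y+a))+((3+b)*(6+b)))) -> (6+(((3+b)*(y+a))+((3+b)*(6+b))))
Apply FACTOR at R (target: (((3+b)*(y+a))+((3+b)*(6+b)))): (6+(((3+b)*(y+a))+((3+b)*(6+b)))) -> (6+((3+b)*((y+a)+(6+b))))
Apply DISTRIBUTE at R (target: ((3+b)*((y+a)+(6+b)))): (6+((3+b)*((y+a)+(6+b)))) -> (6+(((3+b)*(y+a))+((3+b)*(6+b))))
Apply FACTOR at R (target: (((3+b)*(y+a))+((3+b)*(6+b)))): (6+(((3+b)*(y+a))+((3+b)*(6+b)))) -> (6+((3+b)*((y+a)+(6+b))))
Apply DISTRIBUTE at R (target: ((3+b)*((y+a)+(6+b)))): (6+((3+b)*((y+a)+(6+b)))) -> (6+(((3+b)*(y+a))+((3+b)*(6+b))))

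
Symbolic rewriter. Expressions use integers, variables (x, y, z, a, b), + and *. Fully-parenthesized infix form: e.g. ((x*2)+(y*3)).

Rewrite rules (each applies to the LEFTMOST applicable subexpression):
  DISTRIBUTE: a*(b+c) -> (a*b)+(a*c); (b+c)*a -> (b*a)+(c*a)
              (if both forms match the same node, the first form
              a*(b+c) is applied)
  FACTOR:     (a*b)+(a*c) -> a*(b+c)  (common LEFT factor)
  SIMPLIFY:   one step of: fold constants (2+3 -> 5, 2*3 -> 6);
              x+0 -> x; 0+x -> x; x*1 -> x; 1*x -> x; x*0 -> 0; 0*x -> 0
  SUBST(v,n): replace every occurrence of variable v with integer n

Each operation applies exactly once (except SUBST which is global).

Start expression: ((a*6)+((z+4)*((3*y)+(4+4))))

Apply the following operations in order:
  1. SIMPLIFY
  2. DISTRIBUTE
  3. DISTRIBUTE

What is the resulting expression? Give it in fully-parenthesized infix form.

Start: ((a*6)+((z+4)*((3*y)+(4+4))))
Apply SIMPLIFY at RRR (target: (4+4)): ((a*6)+((z+4)*((3*y)+(4+4)))) -> ((a*6)+((z+4)*((3*y)+8)))
Apply DISTRIBUTE at R (target: ((z+4)*((3*y)+8))): ((a*6)+((z+4)*((3*y)+8))) -> ((a*6)+(((z+4)*(3*y))+((z+4)*8)))
Apply DISTRIBUTE at RL (target: ((z+4)*(3*y))): ((a*6)+(((z+4)*(3*y))+((z+4)*8))) -> ((a*6)+(((z*(3*y))+(4*(3*y)))+((z+4)*8)))

Answer: ((a*6)+(((z*(3*y))+(4*(3*y)))+((z+4)*8)))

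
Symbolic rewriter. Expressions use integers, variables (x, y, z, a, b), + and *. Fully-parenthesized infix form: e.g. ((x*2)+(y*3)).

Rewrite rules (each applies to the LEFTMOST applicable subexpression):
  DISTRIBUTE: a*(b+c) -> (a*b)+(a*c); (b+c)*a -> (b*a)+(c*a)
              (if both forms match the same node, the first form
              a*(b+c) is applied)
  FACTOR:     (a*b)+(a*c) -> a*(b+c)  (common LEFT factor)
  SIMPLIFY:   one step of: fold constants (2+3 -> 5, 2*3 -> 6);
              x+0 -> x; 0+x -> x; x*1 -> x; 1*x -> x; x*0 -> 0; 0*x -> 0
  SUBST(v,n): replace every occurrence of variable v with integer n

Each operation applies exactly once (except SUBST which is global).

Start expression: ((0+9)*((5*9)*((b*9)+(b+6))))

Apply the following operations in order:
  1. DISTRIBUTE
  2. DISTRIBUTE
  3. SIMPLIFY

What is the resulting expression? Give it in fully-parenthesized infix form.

Start: ((0+9)*((5*9)*((b*9)+(b+6))))
Apply DISTRIBUTE at root (target: ((0+9)*((5*9)*((b*9)+(b+6))))): ((0+9)*((5*9)*((b*9)+(b+6)))) -> ((0*((5*9)*((b*9)+(b+6))))+(9*((5*9)*((b*9)+(b+6)))))
Apply DISTRIBUTE at LR (target: ((5*9)*((b*9)+(b+6)))): ((0*((5*9)*((b*9)+(b+6))))+(9*((5*9)*((b*9)+(b+6))))) -> ((0*(((5*9)*(b*9))+((5*9)*(b+6))))+(9*((5*9)*((b*9)+(b+6)))))
Apply SIMPLIFY at L (target: (0*(((5*9)*(b*9))+((5*9)*(b+6))))): ((0*(((5*9)*(b*9))+((5*9)*(b+6))))+(9*((5*9)*((b*9)+(b+6))))) -> (0+(9*((5*9)*((b*9)+(b+6)))))

Answer: (0+(9*((5*9)*((b*9)+(b+6)))))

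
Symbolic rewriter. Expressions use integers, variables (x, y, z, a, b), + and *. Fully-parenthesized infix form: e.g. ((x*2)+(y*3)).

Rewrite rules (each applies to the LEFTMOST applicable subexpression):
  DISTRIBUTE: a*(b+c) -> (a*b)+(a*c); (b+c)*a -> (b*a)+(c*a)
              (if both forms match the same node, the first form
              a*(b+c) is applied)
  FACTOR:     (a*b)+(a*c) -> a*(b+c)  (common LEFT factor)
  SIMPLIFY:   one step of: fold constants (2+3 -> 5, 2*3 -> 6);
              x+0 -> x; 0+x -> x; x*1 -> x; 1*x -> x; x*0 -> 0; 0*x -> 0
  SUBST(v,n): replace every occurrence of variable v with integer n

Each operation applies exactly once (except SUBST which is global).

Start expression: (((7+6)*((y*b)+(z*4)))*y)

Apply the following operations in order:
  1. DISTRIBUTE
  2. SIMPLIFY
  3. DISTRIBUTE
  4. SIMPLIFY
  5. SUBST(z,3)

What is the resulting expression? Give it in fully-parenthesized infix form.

Start: (((7+6)*((y*b)+(z*4)))*y)
Apply DISTRIBUTE at L (target: ((7+6)*((y*b)+(z*4)))): (((7+6)*((y*b)+(z*4)))*y) -> ((((7+6)*(y*b))+((7+6)*(z*4)))*y)
Apply SIMPLIFY at LLL (target: (7+6)): ((((7+6)*(y*b))+((7+6)*(z*4)))*y) -> (((13*(y*b))+((7+6)*(z*4)))*y)
Apply DISTRIBUTE at root (target: (((13*(y*b))+((7+6)*(z*4)))*y)): (((13*(y*b))+((7+6)*(z*4)))*y) -> (((13*(y*b))*y)+(((7+6)*(z*4))*y))
Apply SIMPLIFY at RLL (target: (7+6)): (((13*(y*b))*y)+(((7+6)*(z*4))*y)) -> (((13*(y*b))*y)+((13*(z*4))*y))
Apply SUBST(z,3): (((13*(y*b))*y)+((13*(z*4))*y)) -> (((13*(y*b))*y)+((13*(3*4))*y))

Answer: (((13*(y*b))*y)+((13*(3*4))*y))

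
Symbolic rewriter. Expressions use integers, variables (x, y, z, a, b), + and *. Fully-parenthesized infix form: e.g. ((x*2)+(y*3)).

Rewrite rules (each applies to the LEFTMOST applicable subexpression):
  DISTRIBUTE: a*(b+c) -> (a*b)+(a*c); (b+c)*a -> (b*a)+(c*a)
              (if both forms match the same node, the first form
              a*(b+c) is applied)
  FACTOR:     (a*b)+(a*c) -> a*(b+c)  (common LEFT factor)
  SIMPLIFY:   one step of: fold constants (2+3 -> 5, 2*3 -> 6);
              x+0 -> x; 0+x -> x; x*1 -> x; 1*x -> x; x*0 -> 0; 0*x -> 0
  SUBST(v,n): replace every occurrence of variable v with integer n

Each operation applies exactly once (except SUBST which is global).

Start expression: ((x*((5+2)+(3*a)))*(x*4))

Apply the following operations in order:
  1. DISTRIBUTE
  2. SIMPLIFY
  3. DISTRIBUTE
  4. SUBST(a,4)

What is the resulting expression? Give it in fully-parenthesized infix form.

Start: ((x*((5+2)+(3*a)))*(x*4))
Apply DISTRIBUTE at L (target: (x*((5+2)+(3*a)))): ((x*((5+2)+(3*a)))*(x*4)) -> (((x*(5+2))+(x*(3*a)))*(x*4))
Apply SIMPLIFY at LLR (target: (5+2)): (((x*(5+2))+(x*(3*a)))*(x*4)) -> (((x*7)+(x*(3*a)))*(x*4))
Apply DISTRIBUTE at root (target: (((x*7)+(x*(3*a)))*(x*4))): (((x*7)+(x*(3*a)))*(x*4)) -> (((x*7)*(x*4))+((x*(3*a))*(x*4)))
Apply SUBST(a,4): (((x*7)*(x*4))+((x*(3*a))*(x*4))) -> (((x*7)*(x*4))+((x*(3*4))*(x*4)))

Answer: (((x*7)*(x*4))+((x*(3*4))*(x*4)))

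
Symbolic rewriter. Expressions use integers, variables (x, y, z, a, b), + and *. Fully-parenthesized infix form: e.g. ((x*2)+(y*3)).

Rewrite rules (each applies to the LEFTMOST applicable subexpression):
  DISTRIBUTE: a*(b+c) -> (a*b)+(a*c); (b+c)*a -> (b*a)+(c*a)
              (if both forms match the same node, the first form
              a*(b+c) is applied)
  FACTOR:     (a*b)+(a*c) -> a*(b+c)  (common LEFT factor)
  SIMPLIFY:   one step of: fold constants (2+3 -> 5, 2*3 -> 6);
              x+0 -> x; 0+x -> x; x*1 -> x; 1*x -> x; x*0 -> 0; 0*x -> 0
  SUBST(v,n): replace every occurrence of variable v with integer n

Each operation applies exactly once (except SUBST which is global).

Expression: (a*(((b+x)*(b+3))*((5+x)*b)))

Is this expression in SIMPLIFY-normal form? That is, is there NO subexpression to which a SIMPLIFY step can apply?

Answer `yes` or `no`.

Answer: yes

Derivation:
Expression: (a*(((b+x)*(b+3))*((5+x)*b)))
Scanning for simplifiable subexpressions (pre-order)...
  at root: (a*(((b+x)*(b+3))*((5+x)*b))) (not simplifiable)
  at R: (((b+x)*(b+3))*((5+x)*b)) (not simplifiable)
  at RL: ((b+x)*(b+3)) (not simplifiable)
  at RLL: (b+x) (not simplifiable)
  at RLR: (b+3) (not simplifiable)
  at RR: ((5+x)*b) (not simplifiable)
  at RRL: (5+x) (not simplifiable)
Result: no simplifiable subexpression found -> normal form.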